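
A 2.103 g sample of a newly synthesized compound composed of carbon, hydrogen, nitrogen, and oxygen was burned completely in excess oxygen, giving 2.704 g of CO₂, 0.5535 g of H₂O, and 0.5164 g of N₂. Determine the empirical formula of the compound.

C5H5N3O4

mol C = 2.704 g CO₂ ÷ 44.009 g/mol = 0.061442 mol
mol H = 2 × 0.5535 g H₂O ÷ 18.015 g/mol = 0.061449 mol
mol N = 2 × 0.5164 g N₂ ÷ 28.014 g/mol = 0.036867 mol
mass O = 2.103 − (0.73798 + 0.061940 + 0.51640) = 0.78668 g → mol O = 0.78668 ÷ 15.999 = 0.049171 mol
Divide by the smallest (0.036867 mol): C 1.667, H 1.667, N 1.000, O 1.334
Multiplying each by 3 gives whole numbers: C 5.00, H 5.00, N 3.00, O 4.00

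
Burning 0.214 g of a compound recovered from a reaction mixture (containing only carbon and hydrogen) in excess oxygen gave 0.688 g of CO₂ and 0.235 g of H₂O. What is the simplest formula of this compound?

C3H5

mol C = 0.688 g CO₂ ÷ 44.009 g/mol = 0.01563 mol
mol H = 2 × 0.235 g H₂O ÷ 18.015 g/mol = 0.02609 mol
Divide by the smallest (0.01563 mol): C 1.000, H 1.669
Multiplying each by 3 gives whole numbers: C 3.00, H 5.01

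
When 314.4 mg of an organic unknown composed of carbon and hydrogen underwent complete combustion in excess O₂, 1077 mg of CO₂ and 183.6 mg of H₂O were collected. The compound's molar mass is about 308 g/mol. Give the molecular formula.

mol C = 1.077 g CO₂ ÷ 44.009 g/mol = 0.024472 mol
mol H = 2 × 0.1836 g H₂O ÷ 18.015 g/mol = 0.020383 mol
Divide by the smallest (0.020383 mol): C 1.201, H 1.000
Multiplying each by 5 gives whole numbers: C 6.00, H 5.00
Empirical formula: C6H5
Empirical-formula mass = 77.11 g/mol; 308 ÷ 77.11 ≈ 4, so the molecular formula is C24H20.

C24H20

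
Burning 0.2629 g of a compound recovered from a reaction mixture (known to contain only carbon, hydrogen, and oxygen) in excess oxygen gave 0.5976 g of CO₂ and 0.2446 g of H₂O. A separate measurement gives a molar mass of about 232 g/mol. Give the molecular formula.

mol C = 0.5976 g CO₂ ÷ 44.009 g/mol = 0.013579 mol
mol H = 2 × 0.2446 g H₂O ÷ 18.015 g/mol = 0.027155 mol
mass O = 0.2629 − (0.16310 + 0.027372) = 0.072430 g → mol O = 0.072430 ÷ 15.999 = 0.0045271 mol
Divide by the smallest (0.0045271 mol): C 2.999, H 5.998, O 1.000
Empirical formula: C3H6O
Empirical-formula mass = 58.08 g/mol; 232 ÷ 58.08 ≈ 4, so the molecular formula is C12H24O4.

C12H24O4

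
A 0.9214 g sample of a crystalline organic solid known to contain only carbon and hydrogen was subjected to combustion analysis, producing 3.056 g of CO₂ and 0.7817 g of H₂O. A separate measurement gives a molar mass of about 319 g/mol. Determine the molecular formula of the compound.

mol C = 3.056 g CO₂ ÷ 44.009 g/mol = 0.069440 mol
mol H = 2 × 0.7817 g H₂O ÷ 18.015 g/mol = 0.086783 mol
Divide by the smallest (0.069440 mol): C 1.000, H 1.250
Multiplying each by 4 gives whole numbers: C 4.00, H 5.00
Empirical formula: C4H5
Empirical-formula mass = 53.08 g/mol; 319 ÷ 53.08 ≈ 6, so the molecular formula is C24H30.

C24H30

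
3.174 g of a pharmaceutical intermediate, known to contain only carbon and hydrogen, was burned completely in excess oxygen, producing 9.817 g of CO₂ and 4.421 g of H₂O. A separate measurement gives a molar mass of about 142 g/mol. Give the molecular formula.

C10H22

mol C = 9.817 g CO₂ ÷ 44.009 g/mol = 0.22307 mol
mol H = 2 × 4.421 g H₂O ÷ 18.015 g/mol = 0.49081 mol
Divide by the smallest (0.22307 mol): C 1.000, H 2.200
Multiplying each by 5 gives whole numbers: C 5.00, H 11.00
Empirical formula: C5H11
Empirical-formula mass = 71.14 g/mol; 142 ÷ 71.14 ≈ 2, so the molecular formula is C10H22.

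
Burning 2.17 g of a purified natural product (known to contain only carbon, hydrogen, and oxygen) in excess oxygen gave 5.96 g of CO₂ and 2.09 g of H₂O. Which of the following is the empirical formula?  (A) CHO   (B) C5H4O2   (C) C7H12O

mol C = 5.96 g CO₂ ÷ 44.009 g/mol = 0.1354 mol
mol H = 2 × 2.09 g H₂O ÷ 18.015 g/mol = 0.2320 mol
mass O = 2.17 − (1.627 + 0.2339) = 0.3095 g → mol O = 0.3095 ÷ 15.999 = 0.01935 mol
Divide by the smallest (0.01935 mol): C 7.001, H 11.994, O 1.000

(C) C7H12O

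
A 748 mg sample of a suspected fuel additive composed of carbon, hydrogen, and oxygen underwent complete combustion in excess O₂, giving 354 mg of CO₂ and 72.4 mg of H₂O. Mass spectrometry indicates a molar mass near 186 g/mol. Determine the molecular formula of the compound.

mol C = 0.354 g CO₂ ÷ 44.009 g/mol = 0.008044 mol
mol H = 2 × 0.0724 g H₂O ÷ 18.015 g/mol = 0.008038 mol
mass O = 0.748 − (0.09661 + 0.008102) = 0.6433 g → mol O = 0.6433 ÷ 15.999 = 0.04021 mol
Divide by the smallest (0.008038 mol): C 1.001, H 1.000, O 5.002
Empirical formula: CHO5
Empirical-formula mass = 93.01 g/mol; 186 ÷ 93.01 ≈ 2, so the molecular formula is C2H2O10.

C2H2O10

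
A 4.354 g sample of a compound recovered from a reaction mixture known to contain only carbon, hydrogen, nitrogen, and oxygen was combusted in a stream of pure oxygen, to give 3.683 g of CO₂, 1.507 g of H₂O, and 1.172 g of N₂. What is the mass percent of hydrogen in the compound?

mol C = 3.683 g CO₂ ÷ 44.009 g/mol = 0.083687 mol
mol H = 2 × 1.507 g H₂O ÷ 18.015 g/mol = 0.16731 mol
mol N = 2 × 1.172 g N₂ ÷ 28.014 g/mol = 0.083672 mol
mass O = 4.354 − (1.0052 + 0.16864 + 1.1720) = 2.0082 g → mol O = 2.0082 ÷ 15.999 = 0.12552 mol
mass % H = 0.16864 g ÷ 4.354 g × 100%

3.87%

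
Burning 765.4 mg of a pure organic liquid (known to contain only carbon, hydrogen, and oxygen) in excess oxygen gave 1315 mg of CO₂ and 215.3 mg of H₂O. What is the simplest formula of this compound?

C5H4O4

mol C = 1.315 g CO₂ ÷ 44.009 g/mol = 0.029880 mol
mol H = 2 × 0.2153 g H₂O ÷ 18.015 g/mol = 0.023902 mol
mass O = 0.7654 − (0.35889 + 0.024094) = 0.38241 g → mol O = 0.38241 ÷ 15.999 = 0.023902 mol
Divide by the smallest (0.023902 mol): C 1.250, H 1.000, O 1.000
Multiplying each by 4 gives whole numbers: C 5.00, H 4.00, O 4.00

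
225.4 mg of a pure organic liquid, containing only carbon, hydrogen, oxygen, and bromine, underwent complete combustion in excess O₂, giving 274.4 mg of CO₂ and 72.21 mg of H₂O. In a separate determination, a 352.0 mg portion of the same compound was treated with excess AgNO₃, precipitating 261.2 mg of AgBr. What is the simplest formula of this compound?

mol C = 0.2744 g CO₂ ÷ 44.009 g/mol = 0.0062351 mol
mol H = 2 × 0.07221 g H₂O ÷ 18.015 g/mol = 0.0080167 mol
From the AgBr data: mol Br per gram of compound = (0.2612 ÷ 187.772) ÷ 0.3520 = 0.0039518 mol/g, so in the 0.2254 g combustion sample mol Br = 0.00089075 mol
mass O = 0.2254 − (0.074890 + 0.0080808 + 0.071174) = 0.071255 g → mol O = 0.071255 ÷ 15.999 = 0.0044537 mol
Divide by the smallest (0.00089075 mol): C 7.000, H 9.000, Br 1.000, O 5.000

C7H9BrO5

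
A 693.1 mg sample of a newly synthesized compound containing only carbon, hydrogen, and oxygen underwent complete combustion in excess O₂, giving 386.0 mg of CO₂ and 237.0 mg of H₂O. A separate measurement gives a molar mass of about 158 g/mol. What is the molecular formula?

C2H6O8

mol C = 0.3860 g CO₂ ÷ 44.009 g/mol = 0.0087709 mol
mol H = 2 × 0.2370 g H₂O ÷ 18.015 g/mol = 0.026311 mol
mass O = 0.6931 − (0.10535 + 0.026522) = 0.56123 g → mol O = 0.56123 ÷ 15.999 = 0.035079 mol
Divide by the smallest (0.0087709 mol): C 1.000, H 3.000, O 3.999
Empirical formula: CH3O4
Empirical-formula mass = 79.03 g/mol; 158 ÷ 79.03 ≈ 2, so the molecular formula is C2H6O8.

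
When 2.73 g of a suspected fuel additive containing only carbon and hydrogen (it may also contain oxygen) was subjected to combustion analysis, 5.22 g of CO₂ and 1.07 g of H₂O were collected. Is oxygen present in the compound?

yes

mol C = 5.22 g CO₂ ÷ 44.009 g/mol = 0.1186 mol
mol H = 2 × 1.07 g H₂O ÷ 18.015 g/mol = 0.1188 mol
C and H account for only 1.544 g of the 2.73 g sample; the remaining 1.186 g must be oxygen.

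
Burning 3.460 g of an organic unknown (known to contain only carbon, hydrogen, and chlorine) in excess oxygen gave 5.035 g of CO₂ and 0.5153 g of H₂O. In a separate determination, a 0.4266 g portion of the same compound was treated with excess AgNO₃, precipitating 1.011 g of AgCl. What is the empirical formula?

C2HCl

mol C = 5.035 g CO₂ ÷ 44.009 g/mol = 0.11441 mol
mol H = 2 × 0.5153 g H₂O ÷ 18.015 g/mol = 0.057208 mol
From the AgCl data: mol Cl per gram of compound = (1.011 ÷ 143.318) ÷ 0.4266 = 0.016536 mol/g, so in the 3.460 g combustion sample mol Cl = 0.057214 mol
Divide by the smallest (0.057208 mol): C 2.000, H 1.000, Cl 1.000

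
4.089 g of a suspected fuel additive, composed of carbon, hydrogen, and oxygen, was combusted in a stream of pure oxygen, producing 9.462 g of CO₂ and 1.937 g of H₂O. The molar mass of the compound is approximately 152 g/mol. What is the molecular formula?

mol C = 9.462 g CO₂ ÷ 44.009 g/mol = 0.21500 mol
mol H = 2 × 1.937 g H₂O ÷ 18.015 g/mol = 0.21504 mol
mass O = 4.089 − (2.5824 + 0.21676) = 1.2899 g → mol O = 1.2899 ÷ 15.999 = 0.080621 mol
Divide by the smallest (0.080621 mol): C 2.667, H 2.667, O 1.000
Multiplying each by 3 gives whole numbers: C 8.00, H 8.00, O 3.00
Empirical formula: C8H8O3
Empirical-formula mass = 152.15 g/mol; 152 ÷ 152.15 ≈ 1, so the molecular formula is C8H8O3.

C8H8O3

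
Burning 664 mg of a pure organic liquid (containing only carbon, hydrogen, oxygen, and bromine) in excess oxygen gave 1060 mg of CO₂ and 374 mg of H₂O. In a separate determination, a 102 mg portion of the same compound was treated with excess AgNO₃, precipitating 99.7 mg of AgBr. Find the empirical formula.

mol C = 1.06 g CO₂ ÷ 44.009 g/mol = 0.02409 mol
mol H = 2 × 0.374 g H₂O ÷ 18.015 g/mol = 0.04152 mol
From the AgBr data: mol Br per gram of compound = (0.0997 ÷ 187.772) ÷ 0.102 = 0.005206 mol/g, so in the 0.664 g combustion sample mol Br = 0.003456 mol
mass O = 0.664 − (0.2893 + 0.04185 + 0.2762) = 0.05666 g → mol O = 0.05666 ÷ 15.999 = 0.003542 mol
Divide by the smallest (0.003456 mol): C 6.968, H 12.013, Br 1.000, O 1.025

C7H12BrO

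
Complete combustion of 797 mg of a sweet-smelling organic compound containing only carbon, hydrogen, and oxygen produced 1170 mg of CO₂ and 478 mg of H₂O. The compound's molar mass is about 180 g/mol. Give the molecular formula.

mol C = 1.17 g CO₂ ÷ 44.009 g/mol = 0.02659 mol
mol H = 2 × 0.478 g H₂O ÷ 18.015 g/mol = 0.05307 mol
mass O = 0.797 − (0.3193 + 0.05349) = 0.4242 g → mol O = 0.4242 ÷ 15.999 = 0.02651 mol
Divide by the smallest (0.02651 mol): C 1.003, H 2.001, O 1.000
Empirical formula: CH2O
Empirical-formula mass = 30.03 g/mol; 180 ÷ 30.03 ≈ 6, so the molecular formula is C6H12O6.

C6H12O6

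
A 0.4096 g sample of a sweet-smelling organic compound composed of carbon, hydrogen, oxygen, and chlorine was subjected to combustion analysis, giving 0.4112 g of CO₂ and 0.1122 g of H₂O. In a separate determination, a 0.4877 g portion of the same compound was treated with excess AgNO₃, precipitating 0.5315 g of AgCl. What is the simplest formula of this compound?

mol C = 0.4112 g CO₂ ÷ 44.009 g/mol = 0.0093435 mol
mol H = 2 × 0.1122 g H₂O ÷ 18.015 g/mol = 0.012456 mol
From the AgCl data: mol Cl per gram of compound = (0.5315 ÷ 143.318) ÷ 0.4877 = 0.0076041 mol/g, so in the 0.4096 g combustion sample mol Cl = 0.0031147 mol
mass O = 0.4096 − (0.11223 + 0.012556 + 0.11041) = 0.17440 g → mol O = 0.17440 ÷ 15.999 = 0.010901 mol
Divide by the smallest (0.0031147 mol): C 3.000, H 3.999, Cl 1.000, O 3.500
Multiplying each by 2 gives whole numbers: C 6.00, H 8.00, Cl 2.00, O 7.00

C6H8Cl2O7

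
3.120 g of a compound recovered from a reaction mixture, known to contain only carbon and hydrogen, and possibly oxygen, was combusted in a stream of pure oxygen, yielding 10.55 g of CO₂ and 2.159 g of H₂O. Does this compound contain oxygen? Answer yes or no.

mol C = 10.55 g CO₂ ÷ 44.009 g/mol = 0.23972 mol
mol H = 2 × 2.159 g H₂O ÷ 18.015 g/mol = 0.23969 mol
C and H together account for 3.1209 g — essentially the entire 3.120 g sample — so the compound contains no oxygen.

no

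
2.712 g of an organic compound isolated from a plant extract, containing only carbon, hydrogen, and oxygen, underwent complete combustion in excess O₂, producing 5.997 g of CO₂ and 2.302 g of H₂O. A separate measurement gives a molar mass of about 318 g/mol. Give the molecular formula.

mol C = 5.997 g CO₂ ÷ 44.009 g/mol = 0.13627 mol
mol H = 2 × 2.302 g H₂O ÷ 18.015 g/mol = 0.25556 mol
mass O = 2.712 − (1.6367 + 0.25761) = 0.81768 g → mol O = 0.81768 ÷ 15.999 = 0.051108 mol
Divide by the smallest (0.051108 mol): C 2.666, H 5.000, O 1.000
Multiplying each by 3 gives whole numbers: C 8.00, H 15.00, O 3.00
Empirical formula: C8H15O3
Empirical-formula mass = 159.20 g/mol; 318 ÷ 159.20 ≈ 2, so the molecular formula is C16H30O6.

C16H30O6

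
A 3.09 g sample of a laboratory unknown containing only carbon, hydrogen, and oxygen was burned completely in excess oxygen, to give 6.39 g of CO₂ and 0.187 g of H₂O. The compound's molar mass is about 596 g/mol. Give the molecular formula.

C28H4O16

mol C = 6.39 g CO₂ ÷ 44.009 g/mol = 0.1452 mol
mol H = 2 × 0.187 g H₂O ÷ 18.015 g/mol = 0.02076 mol
mass O = 3.09 − (1.744 + 0.02093) = 1.325 g → mol O = 1.325 ÷ 15.999 = 0.08282 mol
Divide by the smallest (0.02076 mol): C 6.994, H 1.000, O 3.990
Empirical formula: C7HO4
Empirical-formula mass = 149.08 g/mol; 596 ÷ 149.08 ≈ 4, so the molecular formula is C28H4O16.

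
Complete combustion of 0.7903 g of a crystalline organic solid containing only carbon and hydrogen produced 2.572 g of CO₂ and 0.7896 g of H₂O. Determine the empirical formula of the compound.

C2H3

mol C = 2.572 g CO₂ ÷ 44.009 g/mol = 0.058443 mol
mol H = 2 × 0.7896 g H₂O ÷ 18.015 g/mol = 0.087660 mol
Divide by the smallest (0.058443 mol): C 1.000, H 1.500
Multiplying each by 2 gives whole numbers: C 2.00, H 3.00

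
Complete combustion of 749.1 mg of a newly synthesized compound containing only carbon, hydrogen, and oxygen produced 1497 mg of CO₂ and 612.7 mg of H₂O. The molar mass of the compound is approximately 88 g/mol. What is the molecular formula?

C4H8O2

mol C = 1.497 g CO₂ ÷ 44.009 g/mol = 0.034016 mol
mol H = 2 × 0.6127 g H₂O ÷ 18.015 g/mol = 0.068021 mol
mass O = 0.7491 − (0.40856 + 0.068565) = 0.27197 g → mol O = 0.27197 ÷ 15.999 = 0.016999 mol
Divide by the smallest (0.016999 mol): C 2.001, H 4.001, O 1.000
Empirical formula: C2H4O
Empirical-formula mass = 44.05 g/mol; 88 ÷ 44.05 ≈ 2, so the molecular formula is C4H8O2.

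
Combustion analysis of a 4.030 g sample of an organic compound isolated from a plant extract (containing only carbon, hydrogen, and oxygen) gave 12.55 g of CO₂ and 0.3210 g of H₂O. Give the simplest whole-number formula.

C8HO

mol C = 12.55 g CO₂ ÷ 44.009 g/mol = 0.28517 mol
mol H = 2 × 0.3210 g H₂O ÷ 18.015 g/mol = 0.035637 mol
mass O = 4.030 − (3.4252 + 0.035922) = 0.56891 g → mol O = 0.56891 ÷ 15.999 = 0.035559 mol
Divide by the smallest (0.035559 mol): C 8.020, H 1.002, O 1.000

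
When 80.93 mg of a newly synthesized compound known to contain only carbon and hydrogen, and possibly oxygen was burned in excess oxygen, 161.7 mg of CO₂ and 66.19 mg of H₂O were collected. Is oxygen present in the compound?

mol C = 0.1617 g CO₂ ÷ 44.009 g/mol = 0.0036742 mol
mol H = 2 × 0.06619 g H₂O ÷ 18.015 g/mol = 0.0073483 mol
C and H account for only 0.051539 g of the 0.08093 g sample; the remaining 0.029391 g must be oxygen.

yes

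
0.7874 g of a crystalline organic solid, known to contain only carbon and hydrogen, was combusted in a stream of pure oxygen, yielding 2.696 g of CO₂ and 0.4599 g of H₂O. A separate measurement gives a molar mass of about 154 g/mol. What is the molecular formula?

C12H10

mol C = 2.696 g CO₂ ÷ 44.009 g/mol = 0.061260 mol
mol H = 2 × 0.4599 g H₂O ÷ 18.015 g/mol = 0.051057 mol
Divide by the smallest (0.051057 mol): C 1.200, H 1.000
Multiplying each by 5 gives whole numbers: C 6.00, H 5.00
Empirical formula: C6H5
Empirical-formula mass = 77.11 g/mol; 154 ÷ 77.11 ≈ 2, so the molecular formula is C12H10.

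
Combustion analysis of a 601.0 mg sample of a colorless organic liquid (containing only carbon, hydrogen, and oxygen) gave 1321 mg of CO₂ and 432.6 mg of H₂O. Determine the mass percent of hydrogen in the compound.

mol C = 1.321 g CO₂ ÷ 44.009 g/mol = 0.030017 mol
mol H = 2 × 0.4326 g H₂O ÷ 18.015 g/mol = 0.048027 mol
mass O = 0.6010 − (0.36053 + 0.048411) = 0.19206 g → mol O = 0.19206 ÷ 15.999 = 0.012004 mol
mass % H = 0.048411 g ÷ 0.6010 g × 100%

8.06%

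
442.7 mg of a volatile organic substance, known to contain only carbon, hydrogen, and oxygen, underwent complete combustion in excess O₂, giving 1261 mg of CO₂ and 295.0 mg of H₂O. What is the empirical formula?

C7H8O

mol C = 1.261 g CO₂ ÷ 44.009 g/mol = 0.028653 mol
mol H = 2 × 0.2950 g H₂O ÷ 18.015 g/mol = 0.032750 mol
mass O = 0.4427 − (0.34415 + 0.033012) = 0.065534 g → mol O = 0.065534 ÷ 15.999 = 0.0040961 mol
Divide by the smallest (0.0040961 mol): C 6.995, H 7.996, O 1.000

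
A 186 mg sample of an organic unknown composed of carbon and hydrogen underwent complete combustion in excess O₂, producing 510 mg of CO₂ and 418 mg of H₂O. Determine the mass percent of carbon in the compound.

74.8%

mol C = 0.510 g CO₂ ÷ 44.009 g/mol = 0.01159 mol
mol H = 2 × 0.418 g H₂O ÷ 18.015 g/mol = 0.04641 mol
mass % C = 0.1392 g ÷ 0.186 g × 100%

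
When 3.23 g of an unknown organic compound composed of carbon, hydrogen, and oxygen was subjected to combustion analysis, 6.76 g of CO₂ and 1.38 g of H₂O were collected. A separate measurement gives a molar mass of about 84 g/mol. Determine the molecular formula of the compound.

C4H4O2

mol C = 6.76 g CO₂ ÷ 44.009 g/mol = 0.1536 mol
mol H = 2 × 1.38 g H₂O ÷ 18.015 g/mol = 0.1532 mol
mass O = 3.23 − (1.845 + 0.1544) = 1.231 g → mol O = 1.231 ÷ 15.999 = 0.07692 mol
Divide by the smallest (0.07692 mol): C 1.997, H 1.992, O 1.000
Empirical formula: C2H2O
Empirical-formula mass = 42.04 g/mol; 84 ÷ 42.04 ≈ 2, so the molecular formula is C4H4O2.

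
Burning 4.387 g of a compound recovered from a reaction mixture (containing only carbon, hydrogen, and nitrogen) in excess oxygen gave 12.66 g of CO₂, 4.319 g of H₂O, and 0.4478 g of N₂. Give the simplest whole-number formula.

mol C = 12.66 g CO₂ ÷ 44.009 g/mol = 0.28767 mol
mol H = 2 × 4.319 g H₂O ÷ 18.015 g/mol = 0.47949 mol
mol N = 2 × 0.4478 g N₂ ÷ 28.014 g/mol = 0.031970 mol
Divide by the smallest (0.031970 mol): C 8.998, H 14.998, N 1.000

C9H15N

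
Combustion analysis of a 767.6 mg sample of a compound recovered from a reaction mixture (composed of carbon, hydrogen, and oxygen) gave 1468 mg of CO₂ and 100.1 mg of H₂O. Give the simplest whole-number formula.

mol C = 1.468 g CO₂ ÷ 44.009 g/mol = 0.033357 mol
mol H = 2 × 0.1001 g H₂O ÷ 18.015 g/mol = 0.011113 mol
mass O = 0.7676 − (0.40065 + 0.011202) = 0.35575 g → mol O = 0.35575 ÷ 15.999 = 0.022236 mol
Divide by the smallest (0.011113 mol): C 3.002, H 1.000, O 2.001

C3HO2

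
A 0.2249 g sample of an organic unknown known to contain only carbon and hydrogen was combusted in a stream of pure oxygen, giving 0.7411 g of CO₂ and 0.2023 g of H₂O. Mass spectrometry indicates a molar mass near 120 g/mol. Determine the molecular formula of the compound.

mol C = 0.7411 g CO₂ ÷ 44.009 g/mol = 0.016840 mol
mol H = 2 × 0.2023 g H₂O ÷ 18.015 g/mol = 0.022459 mol
Divide by the smallest (0.016840 mol): C 1.000, H 1.334
Multiplying each by 3 gives whole numbers: C 3.00, H 4.00
Empirical formula: C3H4
Empirical-formula mass = 40.06 g/mol; 120 ÷ 40.06 ≈ 3, so the molecular formula is C9H12.

C9H12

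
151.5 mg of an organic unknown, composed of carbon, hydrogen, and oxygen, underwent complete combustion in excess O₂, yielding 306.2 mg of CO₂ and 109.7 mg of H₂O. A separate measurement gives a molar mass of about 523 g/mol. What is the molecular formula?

mol C = 0.3062 g CO₂ ÷ 44.009 g/mol = 0.0069577 mol
mol H = 2 × 0.1097 g H₂O ÷ 18.015 g/mol = 0.012179 mol
mass O = 0.1515 − (0.083569 + 0.012276) = 0.055655 g → mol O = 0.055655 ÷ 15.999 = 0.0034787 mol
Divide by the smallest (0.0034787 mol): C 2.000, H 3.501, O 1.000
Multiplying each by 2 gives whole numbers: C 4.00, H 7.00, O 2.00
Empirical formula: C4H7O2
Empirical-formula mass = 87.10 g/mol; 523 ÷ 87.10 ≈ 6, so the molecular formula is C24H42O12.

C24H42O12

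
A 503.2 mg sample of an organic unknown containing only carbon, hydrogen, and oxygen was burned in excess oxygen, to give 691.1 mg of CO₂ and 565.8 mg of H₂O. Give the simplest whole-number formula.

mol C = 0.6911 g CO₂ ÷ 44.009 g/mol = 0.015704 mol
mol H = 2 × 0.5658 g H₂O ÷ 18.015 g/mol = 0.062814 mol
mass O = 0.5032 − (0.18862 + 0.063317) = 0.25127 g → mol O = 0.25127 ÷ 15.999 = 0.015705 mol
Divide by the smallest (0.015704 mol): C 1.000, H 4.000, O 1.000

CH4O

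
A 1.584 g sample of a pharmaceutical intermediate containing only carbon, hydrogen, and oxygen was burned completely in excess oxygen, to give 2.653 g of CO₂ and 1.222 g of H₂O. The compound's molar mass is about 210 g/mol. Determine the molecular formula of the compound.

C8H18O6

mol C = 2.653 g CO₂ ÷ 44.009 g/mol = 0.060283 mol
mol H = 2 × 1.222 g H₂O ÷ 18.015 g/mol = 0.13566 mol
mass O = 1.584 − (0.72406 + 0.13675) = 0.72319 g → mol O = 0.72319 ÷ 15.999 = 0.045202 mol
Divide by the smallest (0.045202 mol): C 1.334, H 3.001, O 1.000
Multiplying each by 3 gives whole numbers: C 4.00, H 9.00, O 3.00
Empirical formula: C4H9O3
Empirical-formula mass = 105.11 g/mol; 210 ÷ 105.11 ≈ 2, so the molecular formula is C8H18O6.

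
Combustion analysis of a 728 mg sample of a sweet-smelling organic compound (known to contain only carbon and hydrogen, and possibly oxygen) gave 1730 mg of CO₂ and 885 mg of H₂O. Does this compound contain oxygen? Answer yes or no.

mol C = 1.73 g CO₂ ÷ 44.009 g/mol = 0.03931 mol
mol H = 2 × 0.885 g H₂O ÷ 18.015 g/mol = 0.09825 mol
C and H account for only 0.5712 g of the 0.728 g sample; the remaining 0.1568 g must be oxygen.

yes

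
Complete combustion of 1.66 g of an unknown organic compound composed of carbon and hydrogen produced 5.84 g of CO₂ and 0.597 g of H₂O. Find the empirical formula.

C2H

mol C = 5.84 g CO₂ ÷ 44.009 g/mol = 0.1327 mol
mol H = 2 × 0.597 g H₂O ÷ 18.015 g/mol = 0.06628 mol
Divide by the smallest (0.06628 mol): C 2.002, H 1.000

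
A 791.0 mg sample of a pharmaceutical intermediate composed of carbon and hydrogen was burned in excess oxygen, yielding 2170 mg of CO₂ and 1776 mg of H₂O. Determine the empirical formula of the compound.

mol C = 2.170 g CO₂ ÷ 44.009 g/mol = 0.049308 mol
mol H = 2 × 1.776 g H₂O ÷ 18.015 g/mol = 0.19717 mol
Divide by the smallest (0.049308 mol): C 1.000, H 3.999

CH4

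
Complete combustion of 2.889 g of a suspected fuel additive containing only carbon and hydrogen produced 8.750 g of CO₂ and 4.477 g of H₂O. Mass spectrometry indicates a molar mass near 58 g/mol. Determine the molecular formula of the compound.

mol C = 8.750 g CO₂ ÷ 44.009 g/mol = 0.19882 mol
mol H = 2 × 4.477 g H₂O ÷ 18.015 g/mol = 0.49703 mol
Divide by the smallest (0.19882 mol): C 1.000, H 2.500
Multiplying each by 2 gives whole numbers: C 2.00, H 5.00
Empirical formula: C2H5
Empirical-formula mass = 29.06 g/mol; 58 ÷ 29.06 ≈ 2, so the molecular formula is C4H10.

C4H10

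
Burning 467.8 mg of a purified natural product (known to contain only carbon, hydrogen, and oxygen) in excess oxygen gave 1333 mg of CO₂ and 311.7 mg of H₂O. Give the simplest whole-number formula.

C7H8O

mol C = 1.333 g CO₂ ÷ 44.009 g/mol = 0.030289 mol
mol H = 2 × 0.3117 g H₂O ÷ 18.015 g/mol = 0.034604 mol
mass O = 0.4678 − (0.36380 + 0.034881) = 0.069114 g → mol O = 0.069114 ÷ 15.999 = 0.0043199 mol
Divide by the smallest (0.0043199 mol): C 7.012, H 8.010, O 1.000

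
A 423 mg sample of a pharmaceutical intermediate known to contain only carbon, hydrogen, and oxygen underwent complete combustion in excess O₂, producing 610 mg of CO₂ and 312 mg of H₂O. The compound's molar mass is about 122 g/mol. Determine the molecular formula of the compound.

C4H10O4

mol C = 0.610 g CO₂ ÷ 44.009 g/mol = 0.01386 mol
mol H = 2 × 0.312 g H₂O ÷ 18.015 g/mol = 0.03464 mol
mass O = 0.423 − (0.1665 + 0.03491) = 0.2216 g → mol O = 0.2216 ÷ 15.999 = 0.01385 mol
Divide by the smallest (0.01385 mol): C 1.001, H 2.501, O 1.000
Multiplying each by 2 gives whole numbers: C 2.00, H 5.00, O 2.00
Empirical formula: C2H5O2
Empirical-formula mass = 61.06 g/mol; 122 ÷ 61.06 ≈ 2, so the molecular formula is C4H10O4.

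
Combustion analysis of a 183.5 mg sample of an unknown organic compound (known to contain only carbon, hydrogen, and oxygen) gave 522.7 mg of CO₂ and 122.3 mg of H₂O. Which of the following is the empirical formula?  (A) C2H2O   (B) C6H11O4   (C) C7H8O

mol C = 0.5227 g CO₂ ÷ 44.009 g/mol = 0.011877 mol
mol H = 2 × 0.1223 g H₂O ÷ 18.015 g/mol = 0.013578 mol
mass O = 0.1835 − (0.14266 + 0.013686) = 0.027158 g → mol O = 0.027158 ÷ 15.999 = 0.0016975 mol
Divide by the smallest (0.0016975 mol): C 6.997, H 7.999, O 1.000

(C) C7H8O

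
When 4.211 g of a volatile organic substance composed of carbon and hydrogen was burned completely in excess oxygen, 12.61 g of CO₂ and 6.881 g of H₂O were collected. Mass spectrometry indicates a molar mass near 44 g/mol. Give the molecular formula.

mol C = 12.61 g CO₂ ÷ 44.009 g/mol = 0.28653 mol
mol H = 2 × 6.881 g H₂O ÷ 18.015 g/mol = 0.76392 mol
Divide by the smallest (0.28653 mol): C 1.000, H 2.666
Multiplying each by 3 gives whole numbers: C 3.00, H 8.00
Empirical formula: C3H8
Empirical-formula mass = 44.10 g/mol; 44 ÷ 44.10 ≈ 1, so the molecular formula is C3H8.

C3H8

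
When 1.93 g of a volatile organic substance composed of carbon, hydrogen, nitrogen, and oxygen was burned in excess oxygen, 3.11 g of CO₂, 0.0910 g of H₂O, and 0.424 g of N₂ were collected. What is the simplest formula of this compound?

C7HN3O4

mol C = 3.11 g CO₂ ÷ 44.009 g/mol = 0.07067 mol
mol H = 2 × 0.0910 g H₂O ÷ 18.015 g/mol = 0.01010 mol
mol N = 2 × 0.424 g N₂ ÷ 28.014 g/mol = 0.03027 mol
mass O = 1.93 − (0.8488 + 0.01018 + 0.4240) = 0.6470 g → mol O = 0.6470 ÷ 15.999 = 0.04044 mol
Divide by the smallest (0.01010 mol): C 6.995, H 1.000, N 2.996, O 4.003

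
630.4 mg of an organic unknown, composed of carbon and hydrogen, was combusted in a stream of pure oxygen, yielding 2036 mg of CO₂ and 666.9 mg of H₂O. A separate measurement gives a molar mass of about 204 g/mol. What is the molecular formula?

mol C = 2.036 g CO₂ ÷ 44.009 g/mol = 0.046263 mol
mol H = 2 × 0.6669 g H₂O ÷ 18.015 g/mol = 0.074038 mol
Divide by the smallest (0.046263 mol): C 1.000, H 1.600
Multiplying each by 5 gives whole numbers: C 5.00, H 8.00
Empirical formula: C5H8
Empirical-formula mass = 68.12 g/mol; 204 ÷ 68.12 ≈ 3, so the molecular formula is C15H24.

C15H24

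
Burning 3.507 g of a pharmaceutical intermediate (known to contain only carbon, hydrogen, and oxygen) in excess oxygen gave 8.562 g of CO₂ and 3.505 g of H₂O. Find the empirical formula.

C4H8O

mol C = 8.562 g CO₂ ÷ 44.009 g/mol = 0.19455 mol
mol H = 2 × 3.505 g H₂O ÷ 18.015 g/mol = 0.38912 mol
mass O = 3.507 − (2.3368 + 0.39223) = 0.77801 g → mol O = 0.77801 ÷ 15.999 = 0.048629 mol
Divide by the smallest (0.048629 mol): C 4.001, H 8.002, O 1.000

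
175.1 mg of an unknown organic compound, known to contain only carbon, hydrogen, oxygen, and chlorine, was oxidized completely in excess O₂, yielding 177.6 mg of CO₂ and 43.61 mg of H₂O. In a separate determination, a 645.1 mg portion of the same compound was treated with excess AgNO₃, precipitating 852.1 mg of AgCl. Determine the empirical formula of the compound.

mol C = 0.1776 g CO₂ ÷ 44.009 g/mol = 0.0040355 mol
mol H = 2 × 0.04361 g H₂O ÷ 18.015 g/mol = 0.0048415 mol
From the AgCl data: mol Cl per gram of compound = (0.8521 ÷ 143.318) ÷ 0.6451 = 0.0092164 mol/g, so in the 0.1751 g combustion sample mol Cl = 0.0016138 mol
mass O = 0.1751 − (0.048471 + 0.0048803 + 0.057209) = 0.064540 g → mol O = 0.064540 ÷ 15.999 = 0.0040340 mol
Divide by the smallest (0.0016138 mol): C 2.501, H 3.000, Cl 1.000, O 2.500
Multiplying each by 2 gives whole numbers: C 5.00, H 6.00, Cl 2.00, O 5.00

C5H6Cl2O5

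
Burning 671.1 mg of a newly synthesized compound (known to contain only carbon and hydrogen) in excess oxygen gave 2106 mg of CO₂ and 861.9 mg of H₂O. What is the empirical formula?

CH2

mol C = 2.106 g CO₂ ÷ 44.009 g/mol = 0.047854 mol
mol H = 2 × 0.8619 g H₂O ÷ 18.015 g/mol = 0.095687 mol
Divide by the smallest (0.047854 mol): C 1.000, H 2.000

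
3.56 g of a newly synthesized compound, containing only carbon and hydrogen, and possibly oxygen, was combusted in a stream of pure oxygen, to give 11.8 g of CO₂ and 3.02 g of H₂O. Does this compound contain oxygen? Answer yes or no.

mol C = 11.8 g CO₂ ÷ 44.009 g/mol = 0.2681 mol
mol H = 2 × 3.02 g H₂O ÷ 18.015 g/mol = 0.3353 mol
C and H together account for 3.558 g — essentially the entire 3.56 g sample — so the compound contains no oxygen.

no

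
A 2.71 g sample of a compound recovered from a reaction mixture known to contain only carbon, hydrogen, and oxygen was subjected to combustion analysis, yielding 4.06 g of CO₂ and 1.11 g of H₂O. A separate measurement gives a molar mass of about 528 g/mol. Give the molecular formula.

mol C = 4.06 g CO₂ ÷ 44.009 g/mol = 0.09225 mol
mol H = 2 × 1.11 g H₂O ÷ 18.015 g/mol = 0.1232 mol
mass O = 2.71 − (1.108 + 0.1242) = 1.478 g → mol O = 1.478 ÷ 15.999 = 0.09236 mol
Divide by the smallest (0.09225 mol): C 1.000, H 1.336, O 1.001
Multiplying each by 3 gives whole numbers: C 3.00, H 4.01, O 3.00
Empirical formula: C3H4O3
Empirical-formula mass = 88.06 g/mol; 528 ÷ 88.06 ≈ 6, so the molecular formula is C18H24O18.

C18H24O18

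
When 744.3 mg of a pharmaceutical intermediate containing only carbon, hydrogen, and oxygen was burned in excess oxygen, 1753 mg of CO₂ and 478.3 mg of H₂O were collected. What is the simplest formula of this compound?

mol C = 1.753 g CO₂ ÷ 44.009 g/mol = 0.039833 mol
mol H = 2 × 0.4783 g H₂O ÷ 18.015 g/mol = 0.053100 mol
mass O = 0.7443 − (0.47843 + 0.053525) = 0.21234 g → mol O = 0.21234 ÷ 15.999 = 0.013272 mol
Divide by the smallest (0.013272 mol): C 3.001, H 4.001, O 1.000

C3H4O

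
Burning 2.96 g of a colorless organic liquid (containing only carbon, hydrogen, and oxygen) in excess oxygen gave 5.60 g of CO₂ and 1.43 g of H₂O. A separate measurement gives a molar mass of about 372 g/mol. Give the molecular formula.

mol C = 5.60 g CO₂ ÷ 44.009 g/mol = 0.1272 mol
mol H = 2 × 1.43 g H₂O ÷ 18.015 g/mol = 0.1588 mol
mass O = 2.96 − (1.528 + 0.1600) = 1.272 g → mol O = 1.272 ÷ 15.999 = 0.07948 mol
Divide by the smallest (0.07948 mol): C 1.601, H 1.997, O 1.000
Multiplying each by 5 gives whole numbers: C 8.00, H 9.99, O 5.00
Empirical formula: C8H10O5
Empirical-formula mass = 186.16 g/mol; 372 ÷ 186.16 ≈ 2, so the molecular formula is C16H20O10.

C16H20O10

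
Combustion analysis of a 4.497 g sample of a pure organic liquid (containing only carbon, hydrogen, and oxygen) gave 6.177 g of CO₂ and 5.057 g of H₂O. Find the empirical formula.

mol C = 6.177 g CO₂ ÷ 44.009 g/mol = 0.14036 mol
mol H = 2 × 5.057 g H₂O ÷ 18.015 g/mol = 0.56142 mol
mass O = 4.497 − (1.6858 + 0.56591) = 2.2453 g → mol O = 2.2453 ÷ 15.999 = 0.14034 mol
Divide by the smallest (0.14034 mol): C 1.000, H 4.001, O 1.000

CH4O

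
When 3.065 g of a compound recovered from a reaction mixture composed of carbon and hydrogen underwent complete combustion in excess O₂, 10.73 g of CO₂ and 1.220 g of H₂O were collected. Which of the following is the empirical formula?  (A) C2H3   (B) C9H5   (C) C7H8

(B) C9H5

mol C = 10.73 g CO₂ ÷ 44.009 g/mol = 0.24381 mol
mol H = 2 × 1.220 g H₂O ÷ 18.015 g/mol = 0.13544 mol
Divide by the smallest (0.13544 mol): C 1.800, H 1.000
Multiplying each by 5 gives whole numbers: C 9.00, H 5.00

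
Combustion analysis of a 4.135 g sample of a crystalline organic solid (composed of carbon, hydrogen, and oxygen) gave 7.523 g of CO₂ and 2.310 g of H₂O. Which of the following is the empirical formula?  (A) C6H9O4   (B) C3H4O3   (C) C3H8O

mol C = 7.523 g CO₂ ÷ 44.009 g/mol = 0.17094 mol
mol H = 2 × 2.310 g H₂O ÷ 18.015 g/mol = 0.25645 mol
mass O = 4.135 − (2.0532 + 0.25850) = 1.8233 g → mol O = 1.8233 ÷ 15.999 = 0.11396 mol
Divide by the smallest (0.11396 mol): C 1.500, H 2.250, O 1.000
Multiplying each by 4 gives whole numbers: C 6.00, H 9.00, O 4.00

(A) C6H9O4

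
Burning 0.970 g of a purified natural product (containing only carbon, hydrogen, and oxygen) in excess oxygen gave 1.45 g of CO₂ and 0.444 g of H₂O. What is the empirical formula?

mol C = 1.45 g CO₂ ÷ 44.009 g/mol = 0.03295 mol
mol H = 2 × 0.444 g H₂O ÷ 18.015 g/mol = 0.04929 mol
mass O = 0.970 − (0.3957 + 0.04969) = 0.5246 g → mol O = 0.5246 ÷ 15.999 = 0.03279 mol
Divide by the smallest (0.03279 mol): C 1.005, H 1.503, O 1.000
Multiplying each by 2 gives whole numbers: C 2.01, H 3.01, O 2.00

C2H3O2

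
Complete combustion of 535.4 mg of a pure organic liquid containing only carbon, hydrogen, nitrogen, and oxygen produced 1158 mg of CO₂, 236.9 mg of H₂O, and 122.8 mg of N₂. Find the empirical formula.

C6H6N2O

mol C = 1.158 g CO₂ ÷ 44.009 g/mol = 0.026313 mol
mol H = 2 × 0.2369 g H₂O ÷ 18.015 g/mol = 0.026300 mol
mol N = 2 × 0.1228 g N₂ ÷ 28.014 g/mol = 0.0087670 mol
mass O = 0.5354 − (0.31604 + 0.026511 + 0.12280) = 0.070046 g → mol O = 0.070046 ÷ 15.999 = 0.0043782 mol
Divide by the smallest (0.0043782 mol): C 6.010, H 6.007, N 2.002, O 1.000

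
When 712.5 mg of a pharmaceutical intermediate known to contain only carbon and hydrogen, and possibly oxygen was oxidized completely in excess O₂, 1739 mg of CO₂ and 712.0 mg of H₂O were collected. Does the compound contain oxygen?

yes

mol C = 1.739 g CO₂ ÷ 44.009 g/mol = 0.039515 mol
mol H = 2 × 0.7120 g H₂O ÷ 18.015 g/mol = 0.079045 mol
C and H account for only 0.55429 g of the 0.7125 g sample; the remaining 0.15821 g must be oxygen.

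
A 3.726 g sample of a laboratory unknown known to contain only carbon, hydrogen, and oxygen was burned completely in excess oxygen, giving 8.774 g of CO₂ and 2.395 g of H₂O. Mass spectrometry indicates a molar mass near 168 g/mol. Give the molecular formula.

C9H12O3

mol C = 8.774 g CO₂ ÷ 44.009 g/mol = 0.19937 mol
mol H = 2 × 2.395 g H₂O ÷ 18.015 g/mol = 0.26589 mol
mass O = 3.726 − (2.3946 + 0.26802) = 1.0634 g → mol O = 1.0634 ÷ 15.999 = 0.066465 mol
Divide by the smallest (0.066465 mol): C 3.000, H 4.000, O 1.000
Empirical formula: C3H4O
Empirical-formula mass = 56.06 g/mol; 168 ÷ 56.06 ≈ 3, so the molecular formula is C9H12O3.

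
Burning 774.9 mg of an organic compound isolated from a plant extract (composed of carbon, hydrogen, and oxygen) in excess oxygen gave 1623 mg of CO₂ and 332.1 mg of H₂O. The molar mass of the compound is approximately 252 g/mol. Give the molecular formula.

mol C = 1.623 g CO₂ ÷ 44.009 g/mol = 0.036879 mol
mol H = 2 × 0.3321 g H₂O ÷ 18.015 g/mol = 0.036869 mol
mass O = 0.7749 − (0.44295 + 0.037164) = 0.29478 g → mol O = 0.29478 ÷ 15.999 = 0.018425 mol
Divide by the smallest (0.018425 mol): C 2.002, H 2.001, O 1.000
Empirical formula: C2H2O
Empirical-formula mass = 42.04 g/mol; 252 ÷ 42.04 ≈ 6, so the molecular formula is C12H12O6.

C12H12O6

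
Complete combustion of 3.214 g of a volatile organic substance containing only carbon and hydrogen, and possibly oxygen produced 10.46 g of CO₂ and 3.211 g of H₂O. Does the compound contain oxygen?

no

mol C = 10.46 g CO₂ ÷ 44.009 g/mol = 0.23768 mol
mol H = 2 × 3.211 g H₂O ÷ 18.015 g/mol = 0.35648 mol
C and H together account for 3.2141 g — essentially the entire 3.214 g sample — so the compound contains no oxygen.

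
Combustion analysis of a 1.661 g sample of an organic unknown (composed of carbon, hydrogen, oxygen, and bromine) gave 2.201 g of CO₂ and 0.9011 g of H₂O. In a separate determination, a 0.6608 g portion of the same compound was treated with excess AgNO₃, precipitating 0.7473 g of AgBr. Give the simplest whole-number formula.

mol C = 2.201 g CO₂ ÷ 44.009 g/mol = 0.050012 mol
mol H = 2 × 0.9011 g H₂O ÷ 18.015 g/mol = 0.10004 mol
From the AgBr data: mol Br per gram of compound = (0.7473 ÷ 187.772) ÷ 0.6608 = 0.0060227 mol/g, so in the 1.661 g combustion sample mol Br = 0.010004 mol
mass O = 1.661 − (0.60070 + 0.10084 + 0.79934) = 0.16012 g → mol O = 0.16012 ÷ 15.999 = 0.010008 mol
Divide by the smallest (0.010004 mol): C 4.999, H 10.000, Br 1.000, O 1.000

C5H10BrO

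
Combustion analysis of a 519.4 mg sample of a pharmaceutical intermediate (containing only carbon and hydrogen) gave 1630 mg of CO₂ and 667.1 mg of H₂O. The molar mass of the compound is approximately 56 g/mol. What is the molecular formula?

C4H8

mol C = 1.630 g CO₂ ÷ 44.009 g/mol = 0.037038 mol
mol H = 2 × 0.6671 g H₂O ÷ 18.015 g/mol = 0.074061 mol
Divide by the smallest (0.037038 mol): C 1.000, H 2.000
Empirical formula: CH2
Empirical-formula mass = 14.03 g/mol; 56 ÷ 14.03 ≈ 4, so the molecular formula is C4H8.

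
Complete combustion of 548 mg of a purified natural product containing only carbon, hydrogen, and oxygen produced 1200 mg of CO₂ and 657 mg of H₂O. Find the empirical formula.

mol C = 1.20 g CO₂ ÷ 44.009 g/mol = 0.02727 mol
mol H = 2 × 0.657 g H₂O ÷ 18.015 g/mol = 0.07294 mol
mass O = 0.548 − (0.3275 + 0.07352) = 0.1470 g → mol O = 0.1470 ÷ 15.999 = 0.009186 mol
Divide by the smallest (0.009186 mol): C 2.968, H 7.940, O 1.000

C3H8O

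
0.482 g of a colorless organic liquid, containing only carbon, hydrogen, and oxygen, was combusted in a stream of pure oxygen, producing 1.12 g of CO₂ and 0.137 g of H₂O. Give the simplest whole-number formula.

C5H3O2

mol C = 1.12 g CO₂ ÷ 44.009 g/mol = 0.02545 mol
mol H = 2 × 0.137 g H₂O ÷ 18.015 g/mol = 0.01521 mol
mass O = 0.482 − (0.3057 + 0.01533) = 0.1610 g → mol O = 0.1610 ÷ 15.999 = 0.01006 mol
Divide by the smallest (0.01006 mol): C 2.529, H 1.511, O 1.000
Multiplying each by 2 gives whole numbers: C 5.06, H 3.02, O 2.00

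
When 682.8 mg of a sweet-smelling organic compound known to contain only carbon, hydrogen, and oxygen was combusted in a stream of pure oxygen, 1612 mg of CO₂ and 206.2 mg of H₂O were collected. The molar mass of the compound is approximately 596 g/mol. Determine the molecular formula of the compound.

mol C = 1.612 g CO₂ ÷ 44.009 g/mol = 0.036629 mol
mol H = 2 × 0.2062 g H₂O ÷ 18.015 g/mol = 0.022892 mol
mass O = 0.6828 − (0.43995 + 0.023075) = 0.21978 g → mol O = 0.21978 ÷ 15.999 = 0.013737 mol
Divide by the smallest (0.013737 mol): C 2.666, H 1.666, O 1.000
Multiplying each by 3 gives whole numbers: C 8.00, H 5.00, O 3.00
Empirical formula: C8H5O3
Empirical-formula mass = 149.12 g/mol; 596 ÷ 149.12 ≈ 4, so the molecular formula is C32H20O12.

C32H20O12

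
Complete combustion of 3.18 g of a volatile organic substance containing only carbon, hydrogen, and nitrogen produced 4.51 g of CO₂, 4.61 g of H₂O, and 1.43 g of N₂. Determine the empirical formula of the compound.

CH5N

mol C = 4.51 g CO₂ ÷ 44.009 g/mol = 0.1025 mol
mol H = 2 × 4.61 g H₂O ÷ 18.015 g/mol = 0.5118 mol
mol N = 2 × 1.43 g N₂ ÷ 28.014 g/mol = 0.1021 mol
Divide by the smallest (0.1021 mol): C 1.004, H 5.013, N 1.000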